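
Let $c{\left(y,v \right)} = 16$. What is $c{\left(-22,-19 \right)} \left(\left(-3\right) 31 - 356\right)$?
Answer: $-7184$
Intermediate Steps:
$c{\left(-22,-19 \right)} \left(\left(-3\right) 31 - 356\right) = 16 \left(\left(-3\right) 31 - 356\right) = 16 \left(-93 - 356\right) = 16 \left(-449\right) = -7184$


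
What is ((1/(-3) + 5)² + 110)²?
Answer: 1406596/81 ≈ 17365.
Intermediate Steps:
((1/(-3) + 5)² + 110)² = ((1*(-⅓) + 5)² + 110)² = ((-⅓ + 5)² + 110)² = ((14/3)² + 110)² = (196/9 + 110)² = (1186/9)² = 1406596/81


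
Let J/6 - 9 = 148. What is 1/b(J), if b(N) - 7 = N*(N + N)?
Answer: 1/1774735 ≈ 5.6346e-7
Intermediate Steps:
J = 942 (J = 54 + 6*148 = 54 + 888 = 942)
b(N) = 7 + 2*N² (b(N) = 7 + N*(N + N) = 7 + N*(2*N) = 7 + 2*N²)
1/b(J) = 1/(7 + 2*942²) = 1/(7 + 2*887364) = 1/(7 + 1774728) = 1/1774735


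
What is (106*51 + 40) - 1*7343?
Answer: -1897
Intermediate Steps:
(106*51 + 40) - 1*7343 = (5406 + 40) - 7343 = 5446 - 7343 = -1897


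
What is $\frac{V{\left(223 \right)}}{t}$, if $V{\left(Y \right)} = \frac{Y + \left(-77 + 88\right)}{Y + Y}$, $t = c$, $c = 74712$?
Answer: $\frac{39}{5553592} \approx 7.0225 \cdot 10^{-6}$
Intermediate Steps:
$t = 74712$
$V{\left(Y \right)} = \frac{11 + Y}{2 Y}$ ($V{\left(Y \right)} = \frac{Y + 11}{2 Y} = \left(11 + Y\right) \frac{1}{2 Y} = \frac{11 + Y}{2 Y}$)
$\frac{V{\left(223 \right)}}{t} = \frac{\frac{1}{2} \cdot \frac{1}{223} \left(11 + 223\right)}{74712} = \frac{1}{2} \cdot \frac{1}{223} \cdot 234 \cdot \frac{1}{74712} = \frac{117}{223} \cdot \frac{1}{74712} = \frac{39}{5553592}$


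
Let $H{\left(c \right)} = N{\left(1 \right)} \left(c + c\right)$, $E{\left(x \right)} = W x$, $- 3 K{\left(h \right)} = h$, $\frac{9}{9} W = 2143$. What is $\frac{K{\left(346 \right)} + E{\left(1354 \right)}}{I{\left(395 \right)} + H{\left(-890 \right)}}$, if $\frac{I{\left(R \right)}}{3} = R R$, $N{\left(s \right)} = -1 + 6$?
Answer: $\frac{1740904}{275505} \approx 6.319$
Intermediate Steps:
$W = 2143$
$N{\left(s \right)} = 5$
$K{\left(h \right)} = - \frac{h}{3}$
$E{\left(x \right)} = 2143 x$
$H{\left(c \right)} = 10 c$ ($H{\left(c \right)} = 5 \left(c + c\right) = 5 \cdot 2 c = 10 c$)
$I{\left(R \right)} = 3 R^{2}$ ($I{\left(R \right)} = 3 R R = 3 R^{2}$)
$\frac{K{\left(346 \right)} + E{\left(1354 \right)}}{I{\left(395 \right)} + H{\left(-890 \right)}} = \frac{\left(- \frac{1}{3}\right) 346 + 2143 \cdot 1354}{3 \cdot 395^{2} + 10 \left(-890\right)} = \frac{- \frac{346}{3} + 2901622}{3 \cdot 156025 - 8900} = \frac{8704520}{3 \left(468075 - 8900\right)} = \frac{8704520}{3 \cdot 459175} = \frac{8704520}{3} \cdot \frac{1}{459175} = \frac{1740904}{275505}$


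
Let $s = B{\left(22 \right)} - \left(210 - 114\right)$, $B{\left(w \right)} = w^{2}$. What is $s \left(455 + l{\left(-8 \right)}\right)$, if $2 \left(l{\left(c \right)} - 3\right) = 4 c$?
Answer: $171496$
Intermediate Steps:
$l{\left(c \right)} = 3 + 2 c$ ($l{\left(c \right)} = 3 + \frac{4 c}{2} = 3 + 2 c$)
$s = 388$ ($s = 22^{2} - \left(210 - 114\right) = 484 - \left(210 - 114\right) = 484 - 96 = 388$)
$s \left(455 + l{\left(-8 \right)}\right) = 388 \left(455 + \left(3 + 2 \left(-8\right)\right)\right) = 388 \left(455 + \left(3 - 16\right)\right) = 388 \left(455 - 13\right) = 388 \cdot 442 = 171496$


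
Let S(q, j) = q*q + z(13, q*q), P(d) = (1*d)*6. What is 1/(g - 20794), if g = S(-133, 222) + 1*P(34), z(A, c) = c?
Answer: 1/14788 ≈ 6.7622e-5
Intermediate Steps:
P(d) = 6*d (P(d) = d*6 = 6*d)
S(q, j) = 2*q² (S(q, j) = q*q + q*q = q² + q² = 2*q²)
g = 35582 (g = 2*(-133)² + 1*(6*34) = 2*17689 + 1*204 = 35378 + 204 = 35582)
1/(g - 20794) = 1/(35582 - 20794) = 1/14788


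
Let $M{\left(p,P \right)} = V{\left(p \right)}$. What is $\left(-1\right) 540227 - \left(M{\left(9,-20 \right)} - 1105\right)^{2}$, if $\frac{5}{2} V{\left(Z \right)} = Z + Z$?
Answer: $- \frac{43634796}{25} \approx -1.7454 \cdot 10^{6}$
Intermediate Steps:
$V{\left(Z \right)} = \frac{4 Z}{5}$ ($V{\left(Z \right)} = \frac{2 \left(Z + Z\right)}{5} = \frac{2 \cdot 2 Z}{5} = \frac{4 Z}{5}$)
$M{\left(p,P \right)} = \frac{4 p}{5}$
$\left(-1\right) 540227 - \left(M{\left(9,-20 \right)} - 1105\right)^{2} = \left(-1\right) 540227 - \left(\frac{4}{5} \cdot 9 - 1105\right)^{2} = -540227 - \left(\frac{36}{5} - 1105\right)^{2} = -540227 - \left(- \frac{5489}{5}\right)^{2} = -540227 - \frac{30129121}{25} = - \frac{43634796}{25}$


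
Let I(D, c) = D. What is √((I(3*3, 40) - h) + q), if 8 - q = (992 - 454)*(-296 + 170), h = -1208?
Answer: √69013 ≈ 262.70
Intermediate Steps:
q = 67796 (q = 8 - (992 - 454)*(-296 + 170) = 8 - 538*(-126) = 8 - 1*(-67788) = 8 + 67788 = 67796)
√((I(3*3, 40) - h) + q) = √((3*3 - 1*(-1208)) + 67796) = √((9 + 1208) + 67796) = √(1217 + 67796) = √69013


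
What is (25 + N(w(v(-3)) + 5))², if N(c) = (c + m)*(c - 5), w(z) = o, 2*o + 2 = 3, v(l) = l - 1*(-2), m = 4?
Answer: 14161/16 ≈ 885.06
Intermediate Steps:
v(l) = 2 + l (v(l) = l + 2 = 2 + l)
o = ½ (o = -1 + (½)*3 = -1 + 3/2 = ½ ≈ 0.50000)
w(z) = ½
N(c) = (-5 + c)*(4 + c) (N(c) = (c + 4)*(c - 5) = (4 + c)*(-5 + c) = (-5 + c)*(4 + c))
(25 + N(w(v(-3)) + 5))² = (25 + (-20 + (½ + 5)² - (½ + 5)))² = (25 + (-20 + (11/2)² - 1*11/2))² = (25 + (-20 + 121/4 - 11/2))² = (25 + 19/4)² = (119/4)² = 14161/16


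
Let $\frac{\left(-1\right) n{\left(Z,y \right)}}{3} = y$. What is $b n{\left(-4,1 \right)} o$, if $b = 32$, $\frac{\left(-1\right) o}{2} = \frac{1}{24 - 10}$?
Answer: $\frac{96}{7} \approx 13.714$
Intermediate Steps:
$n{\left(Z,y \right)} = - 3 y$
$o = - \frac{1}{7}$ ($o = - \frac{2}{24 - 10} = - \frac{2}{14} = \left(-2\right) \frac{1}{14} = - \frac{1}{7} \approx -0.14286$)
$b n{\left(-4,1 \right)} o = 32 \left(\left(-3\right) 1\right) \left(- \frac{1}{7}\right) = 32 \left(-3\right) \left(- \frac{1}{7}\right) = \left(-96\right) \left(- \frac{1}{7}\right) = \frac{96}{7}$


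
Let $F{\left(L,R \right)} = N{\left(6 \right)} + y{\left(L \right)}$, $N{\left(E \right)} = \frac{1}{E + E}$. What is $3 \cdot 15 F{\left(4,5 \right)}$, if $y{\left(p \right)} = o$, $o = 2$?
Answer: $\frac{375}{4} \approx 93.75$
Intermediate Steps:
$y{\left(p \right)} = 2$
$N{\left(E \right)} = \frac{1}{2 E}$
$F{\left(L,R \right)} = \frac{25}{12}$ ($F{\left(L,R \right)} = \frac{1}{2 \cdot 6} + 2 = \frac{1}{2} \cdot \frac{1}{6} + 2 = \frac{1}{12} + 2 = \frac{25}{12}$)
$3 \cdot 15 F{\left(4,5 \right)} = 3 \cdot 15 \cdot \frac{25}{12} = 45 \cdot \frac{25}{12} = \frac{375}{4}$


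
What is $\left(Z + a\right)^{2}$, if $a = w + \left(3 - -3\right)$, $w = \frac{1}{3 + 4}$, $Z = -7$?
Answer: $\frac{36}{49} \approx 0.73469$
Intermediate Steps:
$w = \frac{1}{7} \approx 0.14286$
$a = \frac{43}{7}$ ($a = \frac{1}{7} + \left(3 - -3\right) = \frac{1}{7} + \left(3 + 3\right) = \frac{1}{7} + 6 = \frac{43}{7} \approx 6.1429$)
$\left(Z + a\right)^{2} = \left(-7 + \frac{43}{7}\right)^{2} = \left(- \frac{6}{7}\right)^{2} = \frac{36}{49}$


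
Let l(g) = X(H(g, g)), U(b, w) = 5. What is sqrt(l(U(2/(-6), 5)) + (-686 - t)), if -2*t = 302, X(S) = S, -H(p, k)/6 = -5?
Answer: I*sqrt(505) ≈ 22.472*I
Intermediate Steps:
H(p, k) = 30 (H(p, k) = -6*(-5) = 30)
t = -151 (t = -1/2*302 = -151)
l(g) = 30
sqrt(l(U(2/(-6), 5)) + (-686 - t)) = sqrt(30 + (-686 - 1*(-151))) = sqrt(30 + (-686 + 151)) = sqrt(30 - 535) = sqrt(-505) = I*sqrt(505)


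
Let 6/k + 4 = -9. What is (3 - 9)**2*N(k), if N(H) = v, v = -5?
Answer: -180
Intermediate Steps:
k = -6/13 (k = 6/(-4 - 9) = 6/(-13) = 6*(-1/13) = -6/13 ≈ -0.46154)
N(H) = -5
(3 - 9)**2*N(k) = (3 - 9)**2*(-5) = (-6)**2*(-5) = 36*(-5) = -180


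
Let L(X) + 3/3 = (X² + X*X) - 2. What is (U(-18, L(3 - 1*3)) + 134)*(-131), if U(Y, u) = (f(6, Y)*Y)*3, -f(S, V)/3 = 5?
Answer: -123664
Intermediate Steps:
f(S, V) = -15 (f(S, V) = -3*5 = -15)
L(X) = -3 + 2*X² (L(X) = -1 + ((X² + X*X) - 2) = -1 + ((X² + X²) - 2) = -1 + (2*X² - 2) = -1 + (-2 + 2*X²) = -3 + 2*X²)
U(Y, u) = -45*Y (U(Y, u) = -15*Y*3 = -45*Y)
(U(-18, L(3 - 1*3)) + 134)*(-131) = (-45*(-18) + 134)*(-131) = (810 + 134)*(-131) = 944*(-131) = -123664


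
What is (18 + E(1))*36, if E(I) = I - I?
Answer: 648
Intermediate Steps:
E(I) = 0
(18 + E(1))*36 = (18 + 0)*36 = 18*36 = 648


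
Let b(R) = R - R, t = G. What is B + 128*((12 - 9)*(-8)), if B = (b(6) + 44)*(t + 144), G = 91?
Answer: 7268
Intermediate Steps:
t = 91
b(R) = 0
B = 10340 (B = (0 + 44)*(91 + 144) = 44*235 = 10340)
B + 128*((12 - 9)*(-8)) = 10340 + 128*((12 - 9)*(-8)) = 10340 + 128*(3*(-8)) = 10340 + 128*(-24) = 10340 - 3072 = 7268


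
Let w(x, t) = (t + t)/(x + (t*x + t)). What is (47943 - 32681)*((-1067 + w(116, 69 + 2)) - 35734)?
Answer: -4730833581422/8423 ≈ -5.6166e+8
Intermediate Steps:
w(x, t) = 2*t/(t + x + t*x) (w(x, t) = (2*t)/(x + (t + t*x)) = (2*t)/(t + x + t*x) = 2*t/(t + x + t*x))
(47943 - 32681)*((-1067 + w(116, 69 + 2)) - 35734) = (47943 - 32681)*((-1067 + 2*(69 + 2)/((69 + 2) + 116 + (69 + 2)*116)) - 35734) = 15262*((-1067 + 2*71/(71 + 116 + 71*116)) - 35734) = 15262*((-1067 + 2*71/(71 + 116 + 8236)) - 35734) = 15262*((-1067 + 2*71/8423) - 35734) = 15262*((-1067 + 2*71*(1/8423)) - 35734) = 15262*((-1067 + 142/8423) - 35734) = 15262*(-8987199/8423 - 35734) = 15262*(-309974681/8423) = -4730833581422/8423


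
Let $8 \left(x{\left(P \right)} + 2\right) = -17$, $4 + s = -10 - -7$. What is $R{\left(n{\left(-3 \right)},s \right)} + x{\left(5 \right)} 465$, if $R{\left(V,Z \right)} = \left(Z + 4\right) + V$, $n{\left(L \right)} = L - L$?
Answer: $- \frac{15369}{8} \approx -1921.1$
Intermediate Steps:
$n{\left(L \right)} = 0$
$s = -7$ ($s = -4 - 3 = -7$)
$R{\left(V,Z \right)} = 4 + V + Z$ ($R{\left(V,Z \right)} = \left(4 + Z\right) + V = 4 + V + Z$)
$x{\left(P \right)} = - \frac{33}{8}$ ($x{\left(P \right)} = -2 + \frac{1}{8} \left(-17\right) = -2 - \frac{17}{8} = - \frac{33}{8}$)
$R{\left(n{\left(-3 \right)},s \right)} + x{\left(5 \right)} 465 = \left(4 + 0 - 7\right) - \frac{15345}{8} = -3 - \frac{15345}{8} = - \frac{15369}{8}$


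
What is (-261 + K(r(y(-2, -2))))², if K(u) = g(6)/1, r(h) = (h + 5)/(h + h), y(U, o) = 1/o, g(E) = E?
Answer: 65025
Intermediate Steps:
r(h) = (5 + h)/(2*h) (r(h) = (5 + h)/((2*h)) = (5 + h)*(1/(2*h)) = (5 + h)/(2*h))
K(u) = 6 (K(u) = 6/1 = 6*1 = 6)
(-261 + K(r(y(-2, -2))))² = (-261 + 6)² = (-255)² = 65025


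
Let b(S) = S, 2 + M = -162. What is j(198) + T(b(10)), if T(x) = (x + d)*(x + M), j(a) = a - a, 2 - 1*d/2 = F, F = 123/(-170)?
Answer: -202202/85 ≈ -2378.8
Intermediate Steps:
M = -164 (M = -2 - 162 = -164)
F = -123/170 (F = 123*(-1/170) = -123/170 ≈ -0.72353)
d = 463/85 (d = 4 - 2*(-123/170) = 4 + 123/85 = 463/85 ≈ 5.4471)
j(a) = 0
T(x) = (-164 + x)*(463/85 + x) (T(x) = (x + 463/85)*(x - 164) = (463/85 + x)*(-164 + x) = (-164 + x)*(463/85 + x))
j(198) + T(b(10)) = 0 + (-75932/85 + 10² - 13477/85*10) = 0 + (-75932/85 + 100 - 26954/17) = 0 - 202202/85 = -202202/85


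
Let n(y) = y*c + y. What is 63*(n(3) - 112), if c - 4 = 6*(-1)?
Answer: -7245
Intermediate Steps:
c = -2 (c = 4 + 6*(-1) = 4 - 6 = -2)
n(y) = -y (n(y) = y*(-2) + y = -2*y + y = -y)
63*(n(3) - 112) = 63*(-1*3 - 112) = 63*(-3 - 112) = 63*(-115) = -7245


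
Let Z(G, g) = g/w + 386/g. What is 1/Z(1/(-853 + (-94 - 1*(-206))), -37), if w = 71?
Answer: -2627/28775 ≈ -0.091295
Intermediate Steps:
Z(G, g) = 386/g + g/71 (Z(G, g) = g/71 + 386/g = 386/g + g/71)
1/Z(1/(-853 + (-94 - 1*(-206))), -37) = 1/(386/(-37) + (1/71)*(-37)) = 1/(386*(-1/37) - 37/71) = 1/(-386/37 - 37/71) = 1/(-28775/2627) = -2627/28775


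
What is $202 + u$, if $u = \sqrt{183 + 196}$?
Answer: $202 + \sqrt{379} \approx 221.47$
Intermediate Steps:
$u = \sqrt{379} \approx 19.468$
$202 + u = 202 + \sqrt{379}$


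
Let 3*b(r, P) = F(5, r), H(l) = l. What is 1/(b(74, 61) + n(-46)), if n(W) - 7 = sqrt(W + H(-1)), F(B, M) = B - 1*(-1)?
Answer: 9/128 - I*sqrt(47)/128 ≈ 0.070313 - 0.05356*I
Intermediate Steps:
F(B, M) = 1 + B (F(B, M) = B + 1 = 1 + B)
b(r, P) = 2 (b(r, P) = (1 + 5)/3 = (1/3)*6 = 2)
n(W) = 7 + sqrt(-1 + W) (n(W) = 7 + sqrt(W - 1) = 7 + sqrt(-1 + W))
1/(b(74, 61) + n(-46)) = 1/(2 + (7 + sqrt(-1 - 46))) = 1/(2 + (7 + sqrt(-47))) = 1/(2 + (7 + I*sqrt(47))) = 1/(9 + I*sqrt(47))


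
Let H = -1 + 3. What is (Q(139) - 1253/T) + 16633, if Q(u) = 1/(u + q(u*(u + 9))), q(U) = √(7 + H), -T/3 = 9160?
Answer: 32452416343/1951080 ≈ 16633.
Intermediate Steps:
T = -27480 (T = -3*9160 = -27480)
H = 2
q(U) = 3 (q(U) = √(7 + 2) = √9 = 3)
Q(u) = 1/(3 + u) (Q(u) = 1/(u + 3) = 1/(3 + u))
(Q(139) - 1253/T) + 16633 = (1/(3 + 139) - 1253/(-27480)) + 16633 = (1/142 - 1253*(-1/27480)) + 16633 = (1/142 + 1253/27480) + 16633 = 102703/1951080 + 16633 = 32452416343/1951080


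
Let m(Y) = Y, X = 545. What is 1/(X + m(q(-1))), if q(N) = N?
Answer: 1/544 ≈ 0.0018382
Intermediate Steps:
1/(X + m(q(-1))) = 1/(545 - 1) = 1/544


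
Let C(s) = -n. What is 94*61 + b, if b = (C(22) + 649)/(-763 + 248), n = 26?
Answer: 2952387/515 ≈ 5732.8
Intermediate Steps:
C(s) = -26 (C(s) = -1*26 = -26)
b = -623/515 (b = (-26 + 649)/(-763 + 248) = 623/(-515) = 623*(-1/515) = -623/515 ≈ -1.2097)
94*61 + b = 94*61 - 623/515 = 5734 - 623/515 = 2952387/515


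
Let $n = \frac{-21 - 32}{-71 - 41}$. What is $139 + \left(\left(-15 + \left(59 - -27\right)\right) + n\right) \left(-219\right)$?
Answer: $- \frac{1737527}{112} \approx -15514.0$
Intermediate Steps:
$n = \frac{53}{112}$ ($n = - \frac{53}{-112} = \left(-53\right) \left(- \frac{1}{112}\right) = \frac{53}{112} \approx 0.47321$)
$139 + \left(\left(-15 + \left(59 - -27\right)\right) + n\right) \left(-219\right) = 139 + \left(\left(-15 + \left(59 - -27\right)\right) + \frac{53}{112}\right) \left(-219\right) = 139 + \left(\left(-15 + \left(59 + 27\right)\right) + \frac{53}{112}\right) \left(-219\right) = 139 + \left(\left(-15 + 86\right) + \frac{53}{112}\right) \left(-219\right) = 139 + \left(71 + \frac{53}{112}\right) \left(-219\right) = 139 + \frac{8005}{112} \left(-219\right) = 139 - \frac{1753095}{112} = - \frac{1737527}{112}$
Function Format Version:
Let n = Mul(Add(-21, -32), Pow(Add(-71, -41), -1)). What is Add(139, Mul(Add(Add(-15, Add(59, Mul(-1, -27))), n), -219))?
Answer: Rational(-1737527, 112) ≈ -15514.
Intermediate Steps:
n = Rational(53, 112) (n = Mul(-53, Pow(-112, -1)) = Mul(-53, Rational(-1, 112)) = Rational(53, 112) ≈ 0.47321)
Add(139, Mul(Add(Add(-15, Add(59, Mul(-1, -27))), n), -219)) = Add(139, Mul(Add(Add(-15, Add(59, Mul(-1, -27))), Rational(53, 112)), -219)) = Add(139, Mul(Add(Add(-15, Add(59, 27)), Rational(53, 112)), -219)) = Add(139, Mul(Add(Add(-15, 86), Rational(53, 112)), -219)) = Add(139, Mul(Add(71, Rational(53, 112)), -219)) = Add(139, Mul(Rational(8005, 112), -219)) = Add(139, Rational(-1753095, 112)) = Rational(-1737527, 112)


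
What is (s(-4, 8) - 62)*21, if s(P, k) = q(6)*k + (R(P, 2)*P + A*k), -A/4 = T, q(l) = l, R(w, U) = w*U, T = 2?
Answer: -966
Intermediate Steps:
R(w, U) = U*w
A = -8 (A = -4*2 = -8)
s(P, k) = -2*k + 2*P² (s(P, k) = 6*k + ((2*P)*P - 8*k) = 6*k + (2*P² - 8*k) = 6*k + (-8*k + 2*P²) = -2*k + 2*P²)
(s(-4, 8) - 62)*21 = ((-2*8 + 2*(-4)²) - 62)*21 = ((-16 + 2*16) - 62)*21 = ((-16 + 32) - 62)*21 = (16 - 62)*21 = -46*21 = -966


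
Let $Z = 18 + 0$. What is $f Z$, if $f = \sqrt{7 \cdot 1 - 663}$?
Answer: $72 i \sqrt{41} \approx 461.02 i$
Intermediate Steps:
$f = 4 i \sqrt{41}$ ($f = \sqrt{7 - 663} = \sqrt{-656} = 4 i \sqrt{41} \approx 25.612 i$)
$Z = 18$
$f Z = 4 i \sqrt{41} \cdot 18 = 72 i \sqrt{41}$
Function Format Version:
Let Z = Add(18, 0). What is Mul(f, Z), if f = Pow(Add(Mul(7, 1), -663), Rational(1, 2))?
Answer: Mul(72, I, Pow(41, Rational(1, 2))) ≈ Mul(461.02, I)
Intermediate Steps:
f = Mul(4, I, Pow(41, Rational(1, 2))) (f = Pow(Add(7, -663), Rational(1, 2)) = Pow(-656, Rational(1, 2)) = Mul(4, I, Pow(41, Rational(1, 2))) ≈ Mul(25.612, I))
Z = 18
Mul(f, Z) = Mul(Mul(4, I, Pow(41, Rational(1, 2))), 18) = Mul(72, I, Pow(41, Rational(1, 2)))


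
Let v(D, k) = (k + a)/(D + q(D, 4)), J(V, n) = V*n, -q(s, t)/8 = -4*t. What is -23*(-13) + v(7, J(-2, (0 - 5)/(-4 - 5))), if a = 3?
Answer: 363302/1215 ≈ 299.01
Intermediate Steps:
q(s, t) = 32*t (q(s, t) = -(-32)*t = 32*t)
v(D, k) = (3 + k)/(128 + D) (v(D, k) = (k + 3)/(D + 32*4) = (3 + k)/(D + 128) = (3 + k)/(128 + D))
-23*(-13) + v(7, J(-2, (0 - 5)/(-4 - 5))) = -23*(-13) + (3 - 2*(0 - 5)/(-4 - 5))/(128 + 7) = 299 + (3 - (-10)/(-9))/135 = 299 + (3 - (-10)*(-1)/9)/135 = 299 + (3 - 2*5/9)/135 = 299 + (3 - 10/9)/135 = 299 + (1/135)*(17/9) = 299 + 17/1215 = 363302/1215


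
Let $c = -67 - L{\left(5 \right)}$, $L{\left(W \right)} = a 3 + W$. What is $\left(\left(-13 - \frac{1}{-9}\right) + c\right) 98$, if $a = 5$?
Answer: $- \frac{88102}{9} \approx -9789.1$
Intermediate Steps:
$L{\left(W \right)} = 15 + W$ ($L{\left(W \right)} = 5 \cdot 3 + W = 15 + W$)
$c = -87$ ($c = -67 - \left(15 + 5\right) = -67 - 20 = -87$)
$\left(\left(-13 - \frac{1}{-9}\right) + c\right) 98 = \left(\left(-13 - \frac{1}{-9}\right) - 87\right) 98 = \left(\left(-13 - - \frac{1}{9}\right) - 87\right) 98 = \left(\left(-13 + \frac{1}{9}\right) - 87\right) 98 = \left(- \frac{116}{9} - 87\right) 98 = \left(- \frac{899}{9}\right) 98 = - \frac{88102}{9}$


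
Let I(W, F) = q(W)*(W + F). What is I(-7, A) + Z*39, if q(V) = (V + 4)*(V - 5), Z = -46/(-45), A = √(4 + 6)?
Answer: -3182/15 + 36*√10 ≈ -98.291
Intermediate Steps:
A = √10 ≈ 3.1623
Z = 46/45 (Z = -46*(-1/45) = 46/45 ≈ 1.0222)
q(V) = (-5 + V)*(4 + V) (q(V) = (4 + V)*(-5 + V) = (-5 + V)*(4 + V))
I(W, F) = (F + W)*(-20 + W² - W) (I(W, F) = (-20 + W² - W)*(W + F) = (-20 + W² - W)*(F + W) = (F + W)*(-20 + W² - W))
I(-7, A) + Z*39 = -(√10 - 7)*(20 - 7 - 1*(-7)²) + (46/45)*39 = -(-7 + √10)*(20 - 7 - 1*49) + 598/15 = -(-7 + √10)*(20 - 7 - 49) + 598/15 = -1*(-7 + √10)*(-36) + 598/15 = (-252 + 36*√10) + 598/15 = -3182/15 + 36*√10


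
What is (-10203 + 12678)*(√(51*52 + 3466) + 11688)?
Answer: 28927800 + 2475*√6118 ≈ 2.9121e+7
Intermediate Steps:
(-10203 + 12678)*(√(51*52 + 3466) + 11688) = 2475*(√(2652 + 3466) + 11688) = 2475*(√6118 + 11688) = 2475*(11688 + √6118) = 28927800 + 2475*√6118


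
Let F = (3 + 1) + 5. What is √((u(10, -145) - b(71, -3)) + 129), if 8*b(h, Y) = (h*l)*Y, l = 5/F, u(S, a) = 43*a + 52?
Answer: I*√869646/12 ≈ 77.712*I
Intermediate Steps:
u(S, a) = 52 + 43*a
F = 9 (F = 4 + 5 = 9)
l = 5/9 ≈ 0.55556
b(h, Y) = 5*Y*h/72 (b(h, Y) = ((h*(5/9))*Y)/8 = ((5*h/9)*Y)/8 = (5*Y*h/9)/8 = 5*Y*h/72)
√((u(10, -145) - b(71, -3)) + 129) = √(((52 + 43*(-145)) - 5*(-3)*71/72) + 129) = √(((52 - 6235) - 1*(-355/24)) + 129) = √((-6183 + 355/24) + 129) = √(-148037/24 + 129) = √(-144941/24) = I*√869646/12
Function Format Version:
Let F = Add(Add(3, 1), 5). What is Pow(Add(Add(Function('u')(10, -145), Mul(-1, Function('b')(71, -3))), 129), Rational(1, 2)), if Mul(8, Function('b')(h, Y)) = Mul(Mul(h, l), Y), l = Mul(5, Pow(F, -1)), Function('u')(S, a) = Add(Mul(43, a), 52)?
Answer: Mul(Rational(1, 12), I, Pow(869646, Rational(1, 2))) ≈ Mul(77.712, I)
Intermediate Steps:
Function('u')(S, a) = Add(52, Mul(43, a))
F = 9 (F = Add(4, 5) = 9)
l = Rational(5, 9) (l = Mul(5, Pow(9, -1)) = Mul(5, Rational(1, 9)) = Rational(5, 9) ≈ 0.55556)
Function('b')(h, Y) = Mul(Rational(5, 72), Y, h) (Function('b')(h, Y) = Mul(Rational(1, 8), Mul(Mul(h, Rational(5, 9)), Y)) = Mul(Rational(1, 8), Mul(Mul(Rational(5, 9), h), Y)) = Mul(Rational(1, 8), Mul(Rational(5, 9), Y, h)) = Mul(Rational(5, 72), Y, h))
Pow(Add(Add(Function('u')(10, -145), Mul(-1, Function('b')(71, -3))), 129), Rational(1, 2)) = Pow(Add(Add(Add(52, Mul(43, -145)), Mul(-1, Mul(Rational(5, 72), -3, 71))), 129), Rational(1, 2)) = Pow(Add(Add(Add(52, -6235), Mul(-1, Rational(-355, 24))), 129), Rational(1, 2)) = Pow(Add(Add(-6183, Rational(355, 24)), 129), Rational(1, 2)) = Pow(Add(Rational(-148037, 24), 129), Rational(1, 2)) = Pow(Rational(-144941, 24), Rational(1, 2)) = Mul(Rational(1, 12), I, Pow(869646, Rational(1, 2)))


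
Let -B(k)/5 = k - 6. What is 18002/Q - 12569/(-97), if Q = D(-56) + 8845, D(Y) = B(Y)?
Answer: 116815389/888035 ≈ 131.54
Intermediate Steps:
B(k) = 30 - 5*k (B(k) = -5*(k - 6) = -5*(-6 + k) = 30 - 5*k)
D(Y) = 30 - 5*Y
Q = 9155 (Q = (30 - 5*(-56)) + 8845 = (30 + 280) + 8845 = 310 + 8845 = 9155)
18002/Q - 12569/(-97) = 18002/9155 - 12569/(-97) = 18002*(1/9155) - 12569*(-1/97) = 18002/9155 + 12569/97 = 116815389/888035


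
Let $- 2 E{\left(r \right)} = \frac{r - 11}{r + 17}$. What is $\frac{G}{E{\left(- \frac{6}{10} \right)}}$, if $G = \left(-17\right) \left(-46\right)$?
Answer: $\frac{64124}{29} \approx 2211.2$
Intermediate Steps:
$E{\left(r \right)} = - \frac{-11 + r}{2 \left(17 + r\right)}$ ($E{\left(r \right)} = - \frac{\left(r - 11\right) \frac{1}{r + 17}}{2} = - \frac{\left(-11 + r\right) \frac{1}{17 + r}}{2} = - \frac{\frac{1}{17 + r} \left(-11 + r\right)}{2} = - \frac{-11 + r}{2 \left(17 + r\right)}$)
$G = 782$
$\frac{G}{E{\left(- \frac{6}{10} \right)}} = \frac{782}{\frac{1}{2} \frac{1}{17 - \frac{6}{10}} \left(11 - - \frac{6}{10}\right)} = \frac{782}{\frac{1}{2} \frac{1}{17 - \frac{3}{5}} \left(11 - \left(-6\right) \frac{1}{10}\right)} = \frac{782}{\frac{1}{2} \frac{1}{17 - \frac{3}{5}} \left(11 - - \frac{3}{5}\right)} = \frac{782}{\frac{1}{2} \frac{1}{\frac{82}{5}} \left(11 + \frac{3}{5}\right)} = \frac{782}{\frac{1}{2} \cdot \frac{5}{82} \cdot \frac{58}{5}} = \frac{782}{\frac{29}{82}} = 782 \cdot \frac{82}{29} = \frac{64124}{29}$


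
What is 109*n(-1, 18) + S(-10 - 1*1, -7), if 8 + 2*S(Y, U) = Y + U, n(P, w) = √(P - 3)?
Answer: -13 + 218*I ≈ -13.0 + 218.0*I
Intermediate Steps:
n(P, w) = √(-3 + P)
S(Y, U) = -4 + U/2 + Y/2 (S(Y, U) = -4 + (Y + U)/2 = -4 + (U + Y)/2 = -4 + (U/2 + Y/2) = -4 + U/2 + Y/2)
109*n(-1, 18) + S(-10 - 1*1, -7) = 109*√(-3 - 1) + (-4 + (½)*(-7) + (-10 - 1*1)/2) = 109*√(-4) + (-4 - 7/2 + (-10 - 1)/2) = 109*(2*I) + (-4 - 7/2 + (½)*(-11)) = 218*I + (-4 - 7/2 - 11/2) = 218*I - 13 = -13 + 218*I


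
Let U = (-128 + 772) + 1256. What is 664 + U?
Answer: 2564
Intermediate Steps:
U = 1900 (U = 644 + 1256 = 1900)
664 + U = 664 + 1900 = 2564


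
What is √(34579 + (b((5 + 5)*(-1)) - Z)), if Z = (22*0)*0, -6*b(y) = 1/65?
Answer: √5259465510/390 ≈ 185.95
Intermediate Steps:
b(y) = -1/390 (b(y) = -⅙/65 = -⅙*1/65 = -1/390)
Z = 0 (Z = 0*0 = 0)
√(34579 + (b((5 + 5)*(-1)) - Z)) = √(34579 + (-1/390 - 1*0)) = √(34579 + (-1/390 + 0)) = √(34579 - 1/390) = √(13485809/390) = √5259465510/390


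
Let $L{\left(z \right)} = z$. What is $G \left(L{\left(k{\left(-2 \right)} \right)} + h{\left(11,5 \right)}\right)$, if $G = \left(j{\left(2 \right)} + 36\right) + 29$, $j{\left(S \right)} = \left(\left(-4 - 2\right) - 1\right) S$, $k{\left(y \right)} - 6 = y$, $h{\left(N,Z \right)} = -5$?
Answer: $-51$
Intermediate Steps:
$k{\left(y \right)} = 6 + y$
$j{\left(S \right)} = - 7 S$ ($j{\left(S \right)} = \left(-6 - 1\right) S = - 7 S$)
$G = 51$ ($G = \left(\left(-7\right) 2 + 36\right) + 29 = \left(-14 + 36\right) + 29 = 22 + 29 = 51$)
$G \left(L{\left(k{\left(-2 \right)} \right)} + h{\left(11,5 \right)}\right) = 51 \left(\left(6 - 2\right) - 5\right) = 51 \left(4 - 5\right) = 51 \left(-1\right) = -51$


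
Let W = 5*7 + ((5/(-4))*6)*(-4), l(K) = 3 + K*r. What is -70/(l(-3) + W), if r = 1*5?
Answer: -70/53 ≈ -1.3208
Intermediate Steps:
r = 5
l(K) = 3 + 5*K (l(K) = 3 + K*5 = 3 + 5*K)
W = 65 (W = 35 + ((5*(-¼))*6)*(-4) = 35 - 5/4*6*(-4) = 35 - 15/2*(-4) = 35 + 30 = 65)
-70/(l(-3) + W) = -70/((3 + 5*(-3)) + 65) = -70/((3 - 15) + 65) = -70/(-12 + 65) = -70/53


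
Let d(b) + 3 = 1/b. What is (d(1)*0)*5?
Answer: 0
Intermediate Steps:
d(b) = -3 + 1/b
(d(1)*0)*5 = ((-3 + 1/1)*0)*5 = ((-3 + 1)*0)*5 = -2*0*5 = 0*5 = 0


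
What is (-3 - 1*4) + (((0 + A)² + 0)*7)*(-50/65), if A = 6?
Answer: -2611/13 ≈ -200.85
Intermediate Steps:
(-3 - 1*4) + (((0 + A)² + 0)*7)*(-50/65) = (-3 - 1*4) + (((0 + 6)² + 0)*7)*(-50/65) = (-3 - 4) + ((6² + 0)*7)*(-50*1/65) = -7 + ((36 + 0)*7)*(-10/13) = -7 + (36*7)*(-10/13) = -7 + 252*(-10/13) = -7 - 2520/13 = -2611/13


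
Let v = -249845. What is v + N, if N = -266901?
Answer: -516746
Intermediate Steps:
v + N = -249845 - 266901 = -516746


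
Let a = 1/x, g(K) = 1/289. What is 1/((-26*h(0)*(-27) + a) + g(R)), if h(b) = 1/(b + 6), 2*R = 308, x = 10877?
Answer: 3143453/367795167 ≈ 0.0085468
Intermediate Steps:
R = 154 (R = (½)*308 = 154)
h(b) = 1/(6 + b)
g(K) = 1/289
a = 1/10877 ≈ 9.1937e-5
1/((-26*h(0)*(-27) + a) + g(R)) = 1/((-26/(6 + 0)*(-27) + 1/10877) + 1/289) = 1/((-26/6*(-27) + 1/10877) + 1/289) = 1/((-26*⅙*(-27) + 1/10877) + 1/289) = 1/((-13/3*(-27) + 1/10877) + 1/289) = 1/((117 + 1/10877) + 1/289) = 1/(1272610/10877 + 1/289) = 1/(367795167/3143453) = 3143453/367795167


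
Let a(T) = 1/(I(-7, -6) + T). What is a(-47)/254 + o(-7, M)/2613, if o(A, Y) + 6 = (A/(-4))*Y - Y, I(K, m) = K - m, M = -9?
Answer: -52687/10619232 ≈ -0.0049615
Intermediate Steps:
o(A, Y) = -6 - Y - A*Y/4 (o(A, Y) = -6 + ((A/(-4))*Y - Y) = -6 + ((-A/4)*Y - Y) = -6 + (-A*Y/4 - Y) = -6 + (-Y - A*Y/4) = -6 - Y - A*Y/4)
a(T) = 1/(-1 + T) (a(T) = 1/((-7 - 1*(-6)) + T) = 1/((-7 + 6) + T) = 1/(-1 + T))
a(-47)/254 + o(-7, M)/2613 = 1/(-1 - 47*254) + (-6 - 1*(-9) - 1/4*(-7)*(-9))/2613 = (1/254)/(-48) + (-6 + 9 - 63/4)*(1/2613) = -1/48*1/254 - 51/4*1/2613 = -1/12192 - 17/3484 = -52687/10619232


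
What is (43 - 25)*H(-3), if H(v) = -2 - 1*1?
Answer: -54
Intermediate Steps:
H(v) = -3 (H(v) = -2 - 1 = -3)
(43 - 25)*H(-3) = (43 - 25)*(-3) = 18*(-3) = -54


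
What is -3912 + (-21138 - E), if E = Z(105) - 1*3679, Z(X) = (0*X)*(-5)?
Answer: -21371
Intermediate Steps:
Z(X) = 0 (Z(X) = 0*(-5) = 0)
E = -3679 (E = 0 - 1*3679 = 0 - 3679 = -3679)
-3912 + (-21138 - E) = -3912 + (-21138 - 1*(-3679)) = -3912 + (-21138 + 3679) = -3912 - 17459 = -21371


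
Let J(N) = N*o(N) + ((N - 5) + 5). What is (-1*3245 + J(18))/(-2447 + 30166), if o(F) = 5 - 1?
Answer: -3155/27719 ≈ -0.11382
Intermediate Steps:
o(F) = 4
J(N) = 5*N (J(N) = N*4 + ((N - 5) + 5) = 4*N + ((-5 + N) + 5) = 4*N + N = 5*N)
(-1*3245 + J(18))/(-2447 + 30166) = (-1*3245 + 5*18)/(-2447 + 30166) = (-3245 + 90)/27719 = -3155*1/27719 = -3155/27719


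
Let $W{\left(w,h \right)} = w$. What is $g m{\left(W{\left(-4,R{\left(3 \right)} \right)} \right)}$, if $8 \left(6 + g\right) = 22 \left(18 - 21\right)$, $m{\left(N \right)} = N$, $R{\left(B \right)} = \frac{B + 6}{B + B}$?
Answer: $57$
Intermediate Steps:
$R{\left(B \right)} = \frac{6 + B}{2 B}$
$g = - \frac{57}{4}$ ($g = -6 + \frac{22 \left(18 - 21\right)}{8} = -6 + \frac{22 \left(-3\right)}{8} = -6 + \frac{1}{8} \left(-66\right) = -6 - \frac{33}{4} = - \frac{57}{4} \approx -14.25$)
$g m{\left(W{\left(-4,R{\left(3 \right)} \right)} \right)} = \left(- \frac{57}{4}\right) \left(-4\right) = 57$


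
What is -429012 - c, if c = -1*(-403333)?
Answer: -832345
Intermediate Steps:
c = 403333
-429012 - c = -429012 - 1*403333 = -429012 - 403333 = -832345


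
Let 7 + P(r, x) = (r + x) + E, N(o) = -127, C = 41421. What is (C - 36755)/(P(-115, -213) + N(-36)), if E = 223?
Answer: -4666/239 ≈ -19.523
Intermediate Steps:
P(r, x) = 216 + r + x (P(r, x) = -7 + ((r + x) + 223) = -7 + (223 + r + x) = 216 + r + x)
(C - 36755)/(P(-115, -213) + N(-36)) = (41421 - 36755)/((216 - 115 - 213) - 127) = 4666/(-112 - 127) = 4666/(-239) = 4666*(-1/239) = -4666/239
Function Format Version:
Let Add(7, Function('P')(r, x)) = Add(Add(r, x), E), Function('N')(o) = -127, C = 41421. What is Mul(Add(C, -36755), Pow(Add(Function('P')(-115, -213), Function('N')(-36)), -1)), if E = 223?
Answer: Rational(-4666, 239) ≈ -19.523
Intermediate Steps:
Function('P')(r, x) = Add(216, r, x) (Function('P')(r, x) = Add(-7, Add(Add(r, x), 223)) = Add(-7, Add(223, r, x)) = Add(216, r, x))
Mul(Add(C, -36755), Pow(Add(Function('P')(-115, -213), Function('N')(-36)), -1)) = Mul(Add(41421, -36755), Pow(Add(Add(216, -115, -213), -127), -1)) = Mul(4666, Pow(Add(-112, -127), -1)) = Mul(4666, Pow(-239, -1)) = Mul(4666, Rational(-1, 239)) = Rational(-4666, 239)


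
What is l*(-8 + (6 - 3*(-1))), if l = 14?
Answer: 14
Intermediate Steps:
l*(-8 + (6 - 3*(-1))) = 14*(-8 + (6 - 3*(-1))) = 14*(-8 + (6 + 3)) = 14*(-8 + 9) = 14*1 = 14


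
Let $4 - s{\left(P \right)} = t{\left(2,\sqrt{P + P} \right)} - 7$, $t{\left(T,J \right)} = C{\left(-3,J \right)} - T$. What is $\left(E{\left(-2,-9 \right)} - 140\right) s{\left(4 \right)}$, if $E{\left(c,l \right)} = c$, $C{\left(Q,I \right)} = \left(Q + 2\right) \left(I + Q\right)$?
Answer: $-1420 - 284 \sqrt{2} \approx -1821.6$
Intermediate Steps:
$C{\left(Q,I \right)} = \left(2 + Q\right) \left(I + Q\right)$
$t{\left(T,J \right)} = 3 - J - T$ ($t{\left(T,J \right)} = \left(\left(-3\right)^{2} + 2 J + 2 \left(-3\right) + J \left(-3\right)\right) - T = \left(9 + 2 J - 6 - 3 J\right) - T = \left(3 - J\right) - T = 3 - J - T$)
$s{\left(P \right)} = 10 + \sqrt{2} \sqrt{P}$ ($s{\left(P \right)} = 4 - \left(\left(3 - \sqrt{P + P} - 2\right) - 7\right) = 4 - \left(\left(3 - \sqrt{2 P} - 2\right) - 7\right) = 4 - \left(\left(3 - \sqrt{2} \sqrt{P} - 2\right) - 7\right) = 4 - \left(\left(1 - \sqrt{2} \sqrt{P}\right) - 7\right) = 4 - \left(-6 - \sqrt{2} \sqrt{P}\right) = 4 + \left(6 + \sqrt{2} \sqrt{P}\right) = 10 + \sqrt{2} \sqrt{P}$)
$\left(E{\left(-2,-9 \right)} - 140\right) s{\left(4 \right)} = \left(-2 - 140\right) \left(10 + \sqrt{2} \sqrt{4}\right) = - 142 \left(10 + \sqrt{2} \cdot 2\right) = - 142 \left(10 + 2 \sqrt{2}\right) = -1420 - 284 \sqrt{2}$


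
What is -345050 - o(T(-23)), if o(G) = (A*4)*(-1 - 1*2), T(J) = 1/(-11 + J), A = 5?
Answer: -344990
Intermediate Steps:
o(G) = -60 (o(G) = (5*4)*(-1 - 1*2) = 20*(-1 - 2) = 20*(-3) = -60)
-345050 - o(T(-23)) = -345050 - 1*(-60) = -345050 + 60 = -344990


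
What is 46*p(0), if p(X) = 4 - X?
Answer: 184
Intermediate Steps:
46*p(0) = 46*(4 - 1*0) = 46*(4 + 0) = 46*4 = 184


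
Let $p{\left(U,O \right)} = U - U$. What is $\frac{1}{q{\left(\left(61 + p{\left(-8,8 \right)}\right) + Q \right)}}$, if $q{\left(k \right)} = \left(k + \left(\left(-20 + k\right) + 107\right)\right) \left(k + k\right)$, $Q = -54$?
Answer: $\frac{1}{1414} \approx 0.00070721$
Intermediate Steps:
$p{\left(U,O \right)} = 0$
$q{\left(k \right)} = 2 k \left(87 + 2 k\right)$ ($q{\left(k \right)} = \left(k + \left(87 + k\right)\right) 2 k = \left(87 + 2 k\right) 2 k = 2 k \left(87 + 2 k\right)$)
$\frac{1}{q{\left(\left(61 + p{\left(-8,8 \right)}\right) + Q \right)}} = \frac{1}{2 \left(\left(61 + 0\right) - 54\right) \left(87 + 2 \left(\left(61 + 0\right) - 54\right)\right)} = \frac{1}{2 \left(61 - 54\right) \left(87 + 2 \left(61 - 54\right)\right)} = \frac{1}{2 \cdot 7 \left(87 + 2 \cdot 7\right)} = \frac{1}{2 \cdot 7 \left(87 + 14\right)} = \frac{1}{2 \cdot 7 \cdot 101} = \frac{1}{1414}$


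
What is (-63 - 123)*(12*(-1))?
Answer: 2232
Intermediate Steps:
(-63 - 123)*(12*(-1)) = -186*(-12) = 2232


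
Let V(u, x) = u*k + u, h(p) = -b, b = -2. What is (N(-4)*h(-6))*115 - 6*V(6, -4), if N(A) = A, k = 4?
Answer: -1100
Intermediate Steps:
h(p) = 2 (h(p) = -1*(-2) = 2)
V(u, x) = 5*u (V(u, x) = u*4 + u = 4*u + u = 5*u)
(N(-4)*h(-6))*115 - 6*V(6, -4) = -4*2*115 - 30*6 = -8*115 - 6*30 = -920 - 180 = -1100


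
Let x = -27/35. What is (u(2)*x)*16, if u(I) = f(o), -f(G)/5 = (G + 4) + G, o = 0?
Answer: 1728/7 ≈ 246.86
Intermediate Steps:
f(G) = -20 - 10*G (f(G) = -5*((G + 4) + G) = -5*((4 + G) + G) = -5*(4 + 2*G) = -20 - 10*G)
x = -27/35 (x = -27*1/35 = -27/35 ≈ -0.77143)
u(I) = -20 (u(I) = -20 - 10*0 = -20 + 0 = -20)
(u(2)*x)*16 = -20*(-27/35)*16 = (108/7)*16 = 1728/7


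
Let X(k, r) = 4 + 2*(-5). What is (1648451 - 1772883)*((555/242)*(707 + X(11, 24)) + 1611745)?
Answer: -2208279687320/11 ≈ -2.0075e+11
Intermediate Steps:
X(k, r) = -6 (X(k, r) = 4 - 10 = -6)
(1648451 - 1772883)*((555/242)*(707 + X(11, 24)) + 1611745) = (1648451 - 1772883)*((555/242)*(707 - 6) + 1611745) = -124432*((555*(1/242))*701 + 1611745) = -124432*((555/242)*701 + 1611745) = -124432*(389055/242 + 1611745) = -124432*390431345/242 = -2208279687320/11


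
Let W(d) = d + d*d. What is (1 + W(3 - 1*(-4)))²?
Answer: 3249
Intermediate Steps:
W(d) = d + d²
(1 + W(3 - 1*(-4)))² = (1 + (3 - 1*(-4))*(1 + (3 - 1*(-4))))² = (1 + (3 + 4)*(1 + (3 + 4)))² = (1 + 7*(1 + 7))² = (1 + 7*8)² = (1 + 56)² = 57² = 3249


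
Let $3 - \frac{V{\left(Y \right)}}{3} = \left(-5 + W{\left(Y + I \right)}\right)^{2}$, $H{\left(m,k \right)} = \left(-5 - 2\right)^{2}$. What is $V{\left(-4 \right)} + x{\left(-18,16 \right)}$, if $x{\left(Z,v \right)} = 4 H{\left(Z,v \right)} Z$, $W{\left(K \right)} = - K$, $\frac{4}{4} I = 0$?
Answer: $-3522$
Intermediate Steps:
$I = 0$
$H{\left(m,k \right)} = 49$ ($H{\left(m,k \right)} = \left(-7\right)^{2} = 49$)
$x{\left(Z,v \right)} = 196 Z$ ($x{\left(Z,v \right)} = 4 \cdot 49 Z = 196 Z$)
$V{\left(Y \right)} = 9 - 3 \left(-5 - Y\right)^{2}$ ($V{\left(Y \right)} = 9 - 3 \left(-5 - \left(Y + 0\right)\right)^{2} = 9 - 3 \left(-5 - Y\right)^{2}$)
$V{\left(-4 \right)} + x{\left(-18,16 \right)} = \left(9 - 3 \left(5 - 4\right)^{2}\right) + 196 \left(-18\right) = \left(9 - 3 \cdot 1^{2}\right) - 3528 = \left(9 - 3\right) - 3528 = 6 - 3528 = -3522$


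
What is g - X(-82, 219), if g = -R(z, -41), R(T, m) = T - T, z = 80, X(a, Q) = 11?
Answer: -11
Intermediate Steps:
R(T, m) = 0
g = 0 (g = -1*0 = 0)
g - X(-82, 219) = 0 - 1*11 = 0 - 11 = -11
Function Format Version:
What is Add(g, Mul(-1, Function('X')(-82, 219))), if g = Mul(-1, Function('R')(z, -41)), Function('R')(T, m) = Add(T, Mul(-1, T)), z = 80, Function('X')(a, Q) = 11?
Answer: -11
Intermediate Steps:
Function('R')(T, m) = 0
g = 0 (g = Mul(-1, 0) = 0)
Add(g, Mul(-1, Function('X')(-82, 219))) = Add(0, Mul(-1, 11)) = Add(0, -11) = -11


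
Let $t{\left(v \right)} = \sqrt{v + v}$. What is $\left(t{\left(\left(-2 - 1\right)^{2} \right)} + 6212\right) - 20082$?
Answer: $-13870 + 3 \sqrt{2} \approx -13866.0$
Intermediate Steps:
$t{\left(v \right)} = \sqrt{2} \sqrt{v}$ ($t{\left(v \right)} = \sqrt{2 v} = \sqrt{2} \sqrt{v}$)
$\left(t{\left(\left(-2 - 1\right)^{2} \right)} + 6212\right) - 20082 = \left(\sqrt{2} \sqrt{\left(-2 - 1\right)^{2}} + 6212\right) - 20082 = \left(\sqrt{2} \sqrt{\left(-3\right)^{2}} + 6212\right) - 20082 = \left(\sqrt{2} \sqrt{9} + 6212\right) - 20082 = \left(\sqrt{2} \cdot 3 + 6212\right) - 20082 = \left(3 \sqrt{2} + 6212\right) - 20082 = \left(6212 + 3 \sqrt{2}\right) - 20082 = -13870 + 3 \sqrt{2}$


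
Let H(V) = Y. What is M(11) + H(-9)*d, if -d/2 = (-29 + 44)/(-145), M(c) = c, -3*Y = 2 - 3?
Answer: 321/29 ≈ 11.069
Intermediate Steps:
Y = ⅓ (Y = -(2 - 3)/3 = -⅓*(-1) = ⅓ ≈ 0.33333)
H(V) = ⅓
d = 6/29 (d = -2*(-29 + 44)/(-145) = -30*(-1)/145 = -2*(-3/29) = 6/29 ≈ 0.20690)
M(11) + H(-9)*d = 11 + (⅓)*(6/29) = 11 + 2/29 = 321/29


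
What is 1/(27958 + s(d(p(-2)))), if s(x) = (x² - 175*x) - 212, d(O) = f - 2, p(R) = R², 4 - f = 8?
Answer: 1/28832 ≈ 3.4684e-5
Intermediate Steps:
f = -4 (f = 4 - 1*8 = 4 - 8 = -4)
d(O) = -6 (d(O) = -4 - 2 = -6)
s(x) = -212 + x² - 175*x
1/(27958 + s(d(p(-2)))) = 1/(27958 + (-212 + (-6)² - 175*(-6))) = 1/(27958 + (-212 + 36 + 1050)) = 1/(27958 + 874) = 1/28832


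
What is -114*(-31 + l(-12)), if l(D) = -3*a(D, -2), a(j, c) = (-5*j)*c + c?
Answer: -38190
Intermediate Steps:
a(j, c) = c - 5*c*j (a(j, c) = -5*c*j + c = c - 5*c*j)
l(D) = 6 - 30*D (l(D) = -(-6)*(1 - 5*D) = -3*(-2 + 10*D) = 6 - 30*D)
-114*(-31 + l(-12)) = -114*(-31 + (6 - 30*(-12))) = -114*(-31 + (6 + 360)) = -114*(-31 + 366) = -114*335 = -38190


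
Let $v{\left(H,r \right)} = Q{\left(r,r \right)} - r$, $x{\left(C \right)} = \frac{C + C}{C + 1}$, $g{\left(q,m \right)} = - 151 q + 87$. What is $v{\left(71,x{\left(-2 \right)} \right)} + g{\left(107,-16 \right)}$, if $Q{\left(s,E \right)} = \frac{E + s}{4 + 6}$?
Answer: $- \frac{80366}{5} \approx -16073.0$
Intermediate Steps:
$g{\left(q,m \right)} = 87 - 151 q$
$x{\left(C \right)} = \frac{2 C}{1 + C}$
$Q{\left(s,E \right)} = \frac{E}{10} + \frac{s}{10}$ ($Q{\left(s,E \right)} = \frac{E + s}{10} = \left(E + s\right) \frac{1}{10} = \frac{E}{10} + \frac{s}{10}$)
$v{\left(H,r \right)} = - \frac{4 r}{5}$ ($v{\left(H,r \right)} = \left(\frac{r}{10} + \frac{r}{10}\right) - r = \frac{r}{5} - r = - \frac{4 r}{5}$)
$v{\left(71,x{\left(-2 \right)} \right)} + g{\left(107,-16 \right)} = - \frac{4 \cdot 2 \left(-2\right) \frac{1}{1 - 2}}{5} + \left(87 - 16157\right) = - \frac{4 \cdot 2 \left(-2\right) \frac{1}{-1}}{5} + \left(87 - 16157\right) = - \frac{4 \cdot 2 \left(-2\right) \left(-1\right)}{5} - 16070 = \left(- \frac{4}{5}\right) 4 - 16070 = - \frac{16}{5} - 16070 = - \frac{80366}{5}$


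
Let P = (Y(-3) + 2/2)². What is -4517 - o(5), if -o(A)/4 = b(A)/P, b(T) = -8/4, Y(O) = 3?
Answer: -9035/2 ≈ -4517.5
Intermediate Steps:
b(T) = -2 (b(T) = -8*¼ = -2)
P = 16 (P = (3 + 2/2)² = (3 + 2*(½))² = (3 + 1)² = 4² = 16)
o(A) = ½ (o(A) = -(-8)/16 = -4*(-⅛) = ½)
-4517 - o(5) = -4517 - 1*½ = -4517 - ½ = -9035/2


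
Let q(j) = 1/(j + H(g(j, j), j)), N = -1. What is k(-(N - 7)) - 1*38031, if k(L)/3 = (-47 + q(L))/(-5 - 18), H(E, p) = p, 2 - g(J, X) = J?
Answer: -13993155/368 ≈ -38025.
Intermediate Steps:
g(J, X) = 2 - J
q(j) = 1/(2*j) (q(j) = 1/(j + j) = 1/(2*j))
k(L) = 141/23 - 3/(46*L) (k(L) = 3*((-47 + 1/(2*L))/(-5 - 18)) = 3*((-47 + 1/(2*L))/(-23)) = 3*((-47 + 1/(2*L))*(-1/23)) = 3*(47/23 - 1/(46*L)) = 141/23 - 3/(46*L))
k(-(N - 7)) - 1*38031 = 3*(-1 + 94*(-(-1 - 7)))/(46*((-(-1 - 7)))) - 1*38031 = 3*(-1 + 94*(-1*(-8)))/(46*((-1*(-8)))) - 38031 = (3/46)*(-1 + 94*8)/8 - 38031 = (3/46)*(1/8)*(-1 + 752) - 38031 = (3/46)*(1/8)*751 - 38031 = 2253/368 - 38031 = -13993155/368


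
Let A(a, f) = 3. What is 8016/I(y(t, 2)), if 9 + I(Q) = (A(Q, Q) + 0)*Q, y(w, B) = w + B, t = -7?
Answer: -334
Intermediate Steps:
y(w, B) = B + w
I(Q) = -9 + 3*Q (I(Q) = -9 + (3 + 0)*Q = -9 + 3*Q)
8016/I(y(t, 2)) = 8016/(-9 + 3*(2 - 7)) = 8016/(-9 + 3*(-5)) = 8016/(-9 - 15) = 8016/(-24) = 8016*(-1/24) = -334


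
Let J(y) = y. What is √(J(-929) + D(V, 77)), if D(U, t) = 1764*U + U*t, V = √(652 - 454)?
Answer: √(-929 + 5523*√22) ≈ 158.04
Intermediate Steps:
V = 3*√22 (V = √198 = 3*√22 ≈ 14.071)
√(J(-929) + D(V, 77)) = √(-929 + (3*√22)*(1764 + 77)) = √(-929 + (3*√22)*1841) = √(-929 + 5523*√22)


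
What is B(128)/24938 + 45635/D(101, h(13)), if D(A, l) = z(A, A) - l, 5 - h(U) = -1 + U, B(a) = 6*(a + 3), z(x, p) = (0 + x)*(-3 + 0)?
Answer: -15375851/99752 ≈ -154.14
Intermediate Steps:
z(x, p) = -3*x (z(x, p) = x*(-3) = -3*x)
B(a) = 18 + 6*a (B(a) = 6*(3 + a) = 18 + 6*a)
h(U) = 6 - U (h(U) = 5 - (-1 + U) = 5 + (1 - U) = 6 - U)
D(A, l) = -l - 3*A (D(A, l) = -3*A - l = -l - 3*A)
B(128)/24938 + 45635/D(101, h(13)) = (18 + 6*128)/24938 + 45635/(-(6 - 1*13) - 3*101) = (18 + 768)*(1/24938) + 45635/(-(6 - 13) - 303) = 786*(1/24938) + 45635/(-1*(-7) - 303) = 393/12469 + 45635/(7 - 303) = 393/12469 + 45635/(-296) = 393/12469 + 45635*(-1/296) = 393/12469 - 45635/296 = -15375851/99752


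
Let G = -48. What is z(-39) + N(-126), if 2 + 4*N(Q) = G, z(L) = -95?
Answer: -215/2 ≈ -107.50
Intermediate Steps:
N(Q) = -25/2 (N(Q) = -½ + (¼)*(-48) = -½ - 12 = -25/2)
z(-39) + N(-126) = -95 - 25/2 = -215/2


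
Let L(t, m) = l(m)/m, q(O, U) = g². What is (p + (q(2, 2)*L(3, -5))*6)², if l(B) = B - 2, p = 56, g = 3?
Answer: 432964/25 ≈ 17319.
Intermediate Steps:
l(B) = -2 + B
q(O, U) = 9 (q(O, U) = 3² = 9)
L(t, m) = (-2 + m)/m
(p + (q(2, 2)*L(3, -5))*6)² = (56 + (9*((-2 - 5)/(-5)))*6)² = (56 + (9*(-⅕*(-7)))*6)² = (56 + (9*(7/5))*6)² = (56 + (63/5)*6)² = (56 + 378/5)² = (658/5)² = 432964/25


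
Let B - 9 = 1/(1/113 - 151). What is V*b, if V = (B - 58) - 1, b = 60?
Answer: -25596390/8531 ≈ -3000.4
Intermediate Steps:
B = 153445/17062 (B = 9 + 1/(1/113 - 151) = 9 + 1/(-17062/113) = 9 - 113/17062 = 153445/17062 ≈ 8.9934)
V = -853213/17062 (V = (153445/17062 - 58) - 1 = -836151/17062 - 1 = -853213/17062 ≈ -50.007)
V*b = -853213/17062*60 = -25596390/8531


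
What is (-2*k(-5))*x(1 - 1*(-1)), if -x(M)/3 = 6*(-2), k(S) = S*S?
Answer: -1800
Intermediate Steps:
k(S) = S²
x(M) = 36 (x(M) = -18*(-2) = -3*(-12) = 36)
(-2*k(-5))*x(1 - 1*(-1)) = -2*(-5)²*36 = -2*25*36 = -50*36 = -1800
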